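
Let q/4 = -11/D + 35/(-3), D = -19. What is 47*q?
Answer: -118816/57 ≈ -2084.5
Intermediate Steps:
q = -2528/57 (q = 4*(-11/(-19) + 35/(-3)) = 4*(-11*(-1/19) + 35*(-⅓)) = 4*(11/19 - 35/3) = 4*(-632/57) = -2528/57 ≈ -44.351)
47*q = 47*(-2528/57) = -118816/57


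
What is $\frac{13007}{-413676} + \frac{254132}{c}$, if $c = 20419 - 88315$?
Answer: $- \frac{490793669}{130032156} \approx -3.7744$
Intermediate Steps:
$c = -67896$ ($c = 20419 - 88315 = -67896$)
$\frac{13007}{-413676} + \frac{254132}{c} = \frac{13007}{-413676} + \frac{254132}{-67896} = 13007 \left(- \frac{1}{413676}\right) + 254132 \left(- \frac{1}{67896}\right) = - \frac{13007}{413676} - \frac{63533}{16974} = - \frac{490793669}{130032156}$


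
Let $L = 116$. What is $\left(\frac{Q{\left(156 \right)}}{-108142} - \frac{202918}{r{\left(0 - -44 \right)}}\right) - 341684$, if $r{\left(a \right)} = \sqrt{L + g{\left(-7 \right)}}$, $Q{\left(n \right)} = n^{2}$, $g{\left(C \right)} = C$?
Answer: $- \frac{18475207732}{54071} - \frac{202918 \sqrt{109}}{109} \approx -3.6112 \cdot 10^{5}$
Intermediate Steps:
$r{\left(a \right)} = \sqrt{109}$ ($r{\left(a \right)} = \sqrt{116 - 7} = \sqrt{109}$)
$\left(\frac{Q{\left(156 \right)}}{-108142} - \frac{202918}{r{\left(0 - -44 \right)}}\right) - 341684 = \left(\frac{156^{2}}{-108142} - \frac{202918}{\sqrt{109}}\right) - 341684 = \left(24336 \left(- \frac{1}{108142}\right) - 202918 \frac{\sqrt{109}}{109}\right) - 341684 = \left(- \frac{12168}{54071} - \frac{202918 \sqrt{109}}{109}\right) - 341684 = - \frac{18475207732}{54071} - \frac{202918 \sqrt{109}}{109}$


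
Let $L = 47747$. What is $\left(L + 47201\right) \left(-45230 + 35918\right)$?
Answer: $-884155776$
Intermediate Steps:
$\left(L + 47201\right) \left(-45230 + 35918\right) = \left(47747 + 47201\right) \left(-45230 + 35918\right) = 94948 \left(-9312\right) = -884155776$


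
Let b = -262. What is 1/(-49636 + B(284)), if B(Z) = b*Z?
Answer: -1/124044 ≈ -8.0617e-6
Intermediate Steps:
B(Z) = -262*Z
1/(-49636 + B(284)) = 1/(-49636 - 262*284) = 1/(-49636 - 74408) = 1/(-124044) = -1/124044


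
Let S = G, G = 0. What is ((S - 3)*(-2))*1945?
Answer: 11670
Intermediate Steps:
S = 0
((S - 3)*(-2))*1945 = ((0 - 3)*(-2))*1945 = -3*(-2)*1945 = 6*1945 = 11670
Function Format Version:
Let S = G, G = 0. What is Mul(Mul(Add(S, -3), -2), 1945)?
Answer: 11670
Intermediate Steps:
S = 0
Mul(Mul(Add(S, -3), -2), 1945) = Mul(Mul(Add(0, -3), -2), 1945) = Mul(Mul(-3, -2), 1945) = Mul(6, 1945) = 11670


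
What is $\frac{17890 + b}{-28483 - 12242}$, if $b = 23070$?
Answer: $- \frac{8192}{8145} \approx -1.0058$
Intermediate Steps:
$\frac{17890 + b}{-28483 - 12242} = \frac{17890 + 23070}{-28483 - 12242} = \frac{40960}{-40725} = 40960 \left(- \frac{1}{40725}\right) = - \frac{8192}{8145}$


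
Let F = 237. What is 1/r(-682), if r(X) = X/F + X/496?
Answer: -1896/8063 ≈ -0.23515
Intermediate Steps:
r(X) = 733*X/117552 (r(X) = X/237 + X/496 = 733*X/117552)
1/r(-682) = 1/((733/117552)*(-682)) = 1/(-8063/1896) = -1896/8063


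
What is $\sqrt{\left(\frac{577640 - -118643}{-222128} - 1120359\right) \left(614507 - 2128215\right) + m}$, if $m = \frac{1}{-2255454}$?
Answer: $\frac{\sqrt{184753474519367132749194447547901}}{10437489294} \approx 1.3023 \cdot 10^{6}$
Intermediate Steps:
$m = - \frac{1}{2255454} \approx -4.4337 \cdot 10^{-7}$
$\sqrt{\left(\frac{577640 - -118643}{-222128} - 1120359\right) \left(614507 - 2128215\right) + m} = \sqrt{\left(\frac{577640 - -118643}{-222128} - 1120359\right) \left(614507 - 2128215\right) - \frac{1}{2255454}} = \sqrt{\left(\left(577640 + 118643\right) \left(- \frac{1}{222128}\right) - 1120359\right) \left(-1513708\right) - \frac{1}{2255454}} = \sqrt{\left(696283 \left(- \frac{1}{222128}\right) - 1120359\right) \left(-1513708\right) - \frac{1}{2255454}} = \sqrt{\left(- \frac{696283}{222128} - 1120359\right) \left(-1513708\right) - \frac{1}{2255454}} = \sqrt{\left(- \frac{248863800235}{222128}\right) \left(-1513708\right) - \frac{1}{2255454}} = \sqrt{\frac{94176781331530345}{55532} - \frac{1}{2255454}} = \sqrt{\frac{106205699080662721348049}{62624935764}} = \frac{\sqrt{184753474519367132749194447547901}}{10437489294}$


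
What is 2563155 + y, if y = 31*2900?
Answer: 2653055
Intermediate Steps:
y = 89900
2563155 + y = 2563155 + 89900 = 2653055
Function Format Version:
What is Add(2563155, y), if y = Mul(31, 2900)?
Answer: 2653055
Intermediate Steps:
y = 89900
Add(2563155, y) = Add(2563155, 89900) = 2653055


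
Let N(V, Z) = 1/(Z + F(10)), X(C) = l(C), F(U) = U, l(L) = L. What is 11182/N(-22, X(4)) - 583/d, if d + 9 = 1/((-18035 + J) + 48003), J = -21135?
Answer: 12450089447/79496 ≈ 1.5661e+5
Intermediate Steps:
X(C) = C
d = -79496/8833 (d = -9 + 1/((-18035 - 21135) + 48003) = -9 + 1/(-39170 + 48003) = -9 + 1/8833 = -79496/8833 ≈ -8.9999)
N(V, Z) = 1/(10 + Z) (N(V, Z) = 1/(Z + 10) = 1/(10 + Z))
11182/N(-22, X(4)) - 583/d = 11182/(1/(10 + 4)) - 583/(-79496/8833) = 11182/(1/14) - 583*(-8833/79496) = 11182/(1/14) + 5149639/79496 = 11182*14 + 5149639/79496 = 156548 + 5149639/79496 = 12450089447/79496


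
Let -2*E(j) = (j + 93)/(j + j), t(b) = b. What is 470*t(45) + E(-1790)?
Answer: 151432303/7160 ≈ 21150.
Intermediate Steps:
E(j) = -(93 + j)/(4*j) (E(j) = -(j + 93)/(2*(j + j)) = -(93 + j)/(2*(2*j)) = -(93 + j)*1/(2*j)/2 = -(93 + j)/(4*j))
470*t(45) + E(-1790) = 470*45 + (¼)*(-93 - 1*(-1790))/(-1790) = 21150 + (¼)*(-1/1790)*(-93 + 1790) = 21150 + (¼)*(-1/1790)*1697 = 21150 - 1697/7160 = 151432303/7160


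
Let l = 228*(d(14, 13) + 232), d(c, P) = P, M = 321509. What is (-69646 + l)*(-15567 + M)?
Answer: -4217716412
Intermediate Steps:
l = 55860 (l = 228*(13 + 232) = 228*245 = 55860)
(-69646 + l)*(-15567 + M) = (-69646 + 55860)*(-15567 + 321509) = -13786*305942 = -4217716412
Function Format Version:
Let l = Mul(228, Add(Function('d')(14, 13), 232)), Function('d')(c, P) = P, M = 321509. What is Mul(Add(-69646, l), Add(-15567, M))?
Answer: -4217716412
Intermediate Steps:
l = 55860 (l = Mul(228, Add(13, 232)) = Mul(228, 245) = 55860)
Mul(Add(-69646, l), Add(-15567, M)) = Mul(Add(-69646, 55860), Add(-15567, 321509)) = Mul(-13786, 305942) = -4217716412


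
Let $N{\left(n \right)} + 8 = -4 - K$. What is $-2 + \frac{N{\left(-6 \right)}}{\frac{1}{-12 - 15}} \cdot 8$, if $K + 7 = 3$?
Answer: $1726$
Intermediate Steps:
$K = -4$ ($K = -7 + 3 = -4$)
$N{\left(n \right)} = -8$ ($N{\left(n \right)} = -8 - 0 = -8 + \left(-4 + 4\right) = -8 + 0 = -8$)
$-2 + \frac{N{\left(-6 \right)}}{\frac{1}{-12 - 15}} \cdot 8 = -2 + - \frac{8}{\frac{1}{-12 - 15}} \cdot 8 = -2 + - \frac{8}{\frac{1}{-27}} \cdot 8 = -2 + - \frac{8}{- \frac{1}{27}} \cdot 8 = -2 + \left(-8\right) \left(-27\right) 8 = -2 + 216 \cdot 8 = -2 + 1728 = 1726$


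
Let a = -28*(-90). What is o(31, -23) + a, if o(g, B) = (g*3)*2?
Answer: 2706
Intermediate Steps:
o(g, B) = 6*g (o(g, B) = (3*g)*2 = 6*g)
a = 2520
o(31, -23) + a = 6*31 + 2520 = 186 + 2520 = 2706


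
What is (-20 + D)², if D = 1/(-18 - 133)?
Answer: 9126441/22801 ≈ 400.27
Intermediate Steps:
D = -1/151 (D = 1/(-151) = -1/151 ≈ -0.0066225)
(-20 + D)² = (-20 - 1/151)² = (-3021/151)² = 9126441/22801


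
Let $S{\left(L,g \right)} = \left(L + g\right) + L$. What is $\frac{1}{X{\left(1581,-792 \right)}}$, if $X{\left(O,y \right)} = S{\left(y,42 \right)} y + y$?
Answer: $\frac{1}{1220472} \approx 8.1935 \cdot 10^{-7}$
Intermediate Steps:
$S{\left(L,g \right)} = g + 2 L$
$X{\left(O,y \right)} = y + y \left(42 + 2 y\right)$ ($X{\left(O,y \right)} = \left(42 + 2 y\right) y + y = y \left(42 + 2 y\right) + y = y + y \left(42 + 2 y\right)$)
$\frac{1}{X{\left(1581,-792 \right)}} = \frac{1}{\left(-792\right) \left(43 + 2 \left(-792\right)\right)} = \frac{1}{\left(-792\right) \left(43 - 1584\right)} = \frac{1}{\left(-792\right) \left(-1541\right)} = \frac{1}{1220472}$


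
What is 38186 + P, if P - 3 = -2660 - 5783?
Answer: 29746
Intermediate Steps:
P = -8440 (P = 3 + (-2660 - 5783) = 3 - 8443 = -8440)
38186 + P = 38186 - 8440 = 29746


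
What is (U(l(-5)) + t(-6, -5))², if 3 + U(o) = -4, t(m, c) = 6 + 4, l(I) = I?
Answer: 9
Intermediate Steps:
t(m, c) = 10
U(o) = -7 (U(o) = -3 - 4 = -7)
(U(l(-5)) + t(-6, -5))² = (-7 + 10)² = 3² = 9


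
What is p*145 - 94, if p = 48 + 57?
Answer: 15131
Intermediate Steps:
p = 105
p*145 - 94 = 105*145 - 94 = 15225 - 94 = 15131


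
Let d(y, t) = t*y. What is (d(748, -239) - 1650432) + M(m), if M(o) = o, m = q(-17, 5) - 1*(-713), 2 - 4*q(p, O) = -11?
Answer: -7313951/4 ≈ -1.8285e+6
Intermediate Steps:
q(p, O) = 13/4 (q(p, O) = ½ - ¼*(-11) = ½ + 11/4 = 13/4)
m = 2865/4 (m = 13/4 - 1*(-713) = 13/4 + 713 = 2865/4 ≈ 716.25)
(d(748, -239) - 1650432) + M(m) = (-239*748 - 1650432) + 2865/4 = (-178772 - 1650432) + 2865/4 = -1829204 + 2865/4 = -7313951/4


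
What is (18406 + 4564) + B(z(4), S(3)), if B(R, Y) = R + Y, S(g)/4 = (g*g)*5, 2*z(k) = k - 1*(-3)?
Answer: 46307/2 ≈ 23154.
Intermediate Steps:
z(k) = 3/2 + k/2 (z(k) = (k - 1*(-3))/2 = (k + 3)/2 = (3 + k)/2 = 3/2 + k/2)
S(g) = 20*g**2 (S(g) = 4*((g*g)*5) = 4*(g**2*5) = 4*(5*g**2) = 20*g**2)
(18406 + 4564) + B(z(4), S(3)) = (18406 + 4564) + ((3/2 + (1/2)*4) + 20*3**2) = 22970 + ((3/2 + 2) + 20*9) = 22970 + (7/2 + 180) = 22970 + 367/2 = 46307/2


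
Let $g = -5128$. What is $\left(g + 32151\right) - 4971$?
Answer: $22052$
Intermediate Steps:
$\left(g + 32151\right) - 4971 = \left(-5128 + 32151\right) - 4971 = 27023 - 4971 = 22052$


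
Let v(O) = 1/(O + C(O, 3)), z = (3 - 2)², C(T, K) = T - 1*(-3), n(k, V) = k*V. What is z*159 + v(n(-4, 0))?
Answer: 478/3 ≈ 159.33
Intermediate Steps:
n(k, V) = V*k
C(T, K) = 3 + T (C(T, K) = T + 3 = 3 + T)
z = 1 (z = 1² = 1)
v(O) = 1/(3 + 2*O) (v(O) = 1/(O + (3 + O)) = 1/(3 + 2*O))
z*159 + v(n(-4, 0)) = 1*159 + 1/(3 + 2*(0*(-4))) = 159 + 1/(3 + 2*0) = 159 + 1/(3 + 0) = 159 + 1/3 = 159 + ⅓ = 478/3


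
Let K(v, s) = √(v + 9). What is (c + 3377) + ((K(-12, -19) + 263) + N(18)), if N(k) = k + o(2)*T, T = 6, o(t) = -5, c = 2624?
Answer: 6252 + I*√3 ≈ 6252.0 + 1.732*I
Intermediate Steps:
K(v, s) = √(9 + v)
N(k) = -30 + k (N(k) = k - 5*6 = k - 30 = -30 + k)
(c + 3377) + ((K(-12, -19) + 263) + N(18)) = (2624 + 3377) + ((√(9 - 12) + 263) + (-30 + 18)) = 6001 + ((√(-3) + 263) - 12) = 6001 + ((I*√3 + 263) - 12) = 6001 + ((263 + I*√3) - 12) = 6001 + (251 + I*√3) = 6252 + I*√3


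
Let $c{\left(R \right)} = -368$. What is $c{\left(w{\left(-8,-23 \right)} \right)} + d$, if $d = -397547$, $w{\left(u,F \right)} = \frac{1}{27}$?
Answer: $-397915$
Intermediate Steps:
$w{\left(u,F \right)} = \frac{1}{27}$
$c{\left(w{\left(-8,-23 \right)} \right)} + d = -368 - 397547 = -397915$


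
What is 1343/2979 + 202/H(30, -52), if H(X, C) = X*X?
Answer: 33527/49650 ≈ 0.67527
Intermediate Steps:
H(X, C) = X²
1343/2979 + 202/H(30, -52) = 1343/2979 + 202/(30²) = 1343*(1/2979) + 202/900 = 1343/2979 + 202*(1/900) = 1343/2979 + 101/450 = 33527/49650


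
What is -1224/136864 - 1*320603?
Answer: -5484876277/17108 ≈ -3.2060e+5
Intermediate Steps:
-1224/136864 - 1*320603 = -1224*1/136864 - 320603 = -153/17108 - 320603 = -5484876277/17108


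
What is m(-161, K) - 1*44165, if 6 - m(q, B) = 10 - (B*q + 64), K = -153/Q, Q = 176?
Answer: -7737847/176 ≈ -43965.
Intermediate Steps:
K = -153/176 ≈ -0.86932
m(q, B) = 60 + B*q (m(q, B) = 6 - (10 - (B*q + 64)) = 6 - (10 - (64 + B*q)) = 6 - (10 + (-64 - B*q)) = 6 - (-54 - B*q) = 6 + (54 + B*q) = 60 + B*q)
m(-161, K) - 1*44165 = (60 - 153/176*(-161)) - 1*44165 = (60 + 24633/176) - 44165 = 35193/176 - 44165 = -7737847/176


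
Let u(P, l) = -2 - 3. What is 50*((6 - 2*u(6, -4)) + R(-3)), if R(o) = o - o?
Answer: 800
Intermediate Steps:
u(P, l) = -5
R(o) = 0
50*((6 - 2*u(6, -4)) + R(-3)) = 50*((6 - 2*(-5)) + 0) = 50*((6 + 10) + 0) = 50*(16 + 0) = 50*16 = 800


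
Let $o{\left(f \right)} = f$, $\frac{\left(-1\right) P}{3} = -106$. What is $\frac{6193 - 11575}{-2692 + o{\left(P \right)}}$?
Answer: $\frac{2691}{1187} \approx 2.2671$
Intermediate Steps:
$P = 318$ ($P = \left(-3\right) \left(-106\right) = 318$)
$\frac{6193 - 11575}{-2692 + o{\left(P \right)}} = \frac{6193 - 11575}{-2692 + 318} = - \frac{5382}{-2374} = \left(-5382\right) \left(- \frac{1}{2374}\right) = \frac{2691}{1187}$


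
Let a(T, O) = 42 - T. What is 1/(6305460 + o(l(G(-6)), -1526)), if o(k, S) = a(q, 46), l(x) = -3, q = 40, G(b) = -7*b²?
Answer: 1/6305462 ≈ 1.5859e-7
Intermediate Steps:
o(k, S) = 2 (o(k, S) = 42 - 1*40 = 42 - 40 = 2)
1/(6305460 + o(l(G(-6)), -1526)) = 1/(6305460 + 2) = 1/6305462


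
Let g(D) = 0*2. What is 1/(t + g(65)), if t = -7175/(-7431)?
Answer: 7431/7175 ≈ 1.0357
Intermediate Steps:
g(D) = 0
t = 7175/7431 (t = -7175*(-1/7431) = 7175/7431 ≈ 0.96555)
1/(t + g(65)) = 1/(7175/7431 + 0) = 1/(7175/7431) = 7431/7175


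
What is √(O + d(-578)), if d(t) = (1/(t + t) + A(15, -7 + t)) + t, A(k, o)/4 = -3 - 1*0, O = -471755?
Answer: I*√546030821/34 ≈ 687.27*I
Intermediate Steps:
A(k, o) = -12 (A(k, o) = 4*(-3 - 1*0) = 4*(-3 + 0) = 4*(-3) = -12)
d(t) = -12 + t + 1/(2*t) (d(t) = (1/(t + t) - 12) + t = (1/(2*t) - 12) + t = (-12 + 1/(2*t)) + t = -12 + t + 1/(2*t))
√(O + d(-578)) = √(-471755 + (-12 - 578 + (½)/(-578))) = √(-471755 + (-12 - 578 + (½)*(-1/578))) = √(-471755 + (-12 - 578 - 1/1156)) = √(-471755 - 682041/1156) = √(-546030821/1156) = I*√546030821/34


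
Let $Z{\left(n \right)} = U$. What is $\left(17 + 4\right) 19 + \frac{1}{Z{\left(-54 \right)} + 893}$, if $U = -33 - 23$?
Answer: $\frac{333964}{837} \approx 399.0$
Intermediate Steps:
$U = -56$ ($U = -33 - 23 = -56$)
$Z{\left(n \right)} = -56$
$\left(17 + 4\right) 19 + \frac{1}{Z{\left(-54 \right)} + 893} = \left(17 + 4\right) 19 + \frac{1}{-56 + 893} = 21 \cdot 19 + \frac{1}{837} = 399 + \frac{1}{837} = \frac{333964}{837}$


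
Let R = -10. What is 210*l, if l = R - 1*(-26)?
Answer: 3360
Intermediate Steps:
l = 16 (l = -10 - 1*(-26) = -10 + 26 = 16)
210*l = 210*16 = 3360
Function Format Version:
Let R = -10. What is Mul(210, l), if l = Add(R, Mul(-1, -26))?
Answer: 3360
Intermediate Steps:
l = 16 (l = Add(-10, Mul(-1, -26)) = Add(-10, 26) = 16)
Mul(210, l) = Mul(210, 16) = 3360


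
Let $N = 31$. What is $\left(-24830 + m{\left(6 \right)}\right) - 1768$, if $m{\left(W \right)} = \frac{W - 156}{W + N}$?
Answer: $- \frac{984276}{37} \approx -26602.0$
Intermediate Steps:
$m{\left(W \right)} = \frac{-156 + W}{31 + W}$ ($m{\left(W \right)} = \frac{W - 156}{W + 31} = \frac{-156 + W}{31 + W}$)
$\left(-24830 + m{\left(6 \right)}\right) - 1768 = \left(-24830 + \frac{-156 + 6}{31 + 6}\right) - 1768 = \left(-24830 + \frac{1}{37} \left(-150\right)\right) - 1768 = \left(-24830 - \frac{150}{37}\right) - 1768 = - \frac{918860}{37} - 1768 = - \frac{984276}{37}$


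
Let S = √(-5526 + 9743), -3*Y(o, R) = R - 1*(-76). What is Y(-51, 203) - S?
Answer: -93 - √4217 ≈ -157.94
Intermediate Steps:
Y(o, R) = -76/3 - R/3 (Y(o, R) = -(R - 1*(-76))/3 = -(R + 76)/3 = -(76 + R)/3 = -76/3 - R/3)
S = √4217 ≈ 64.938
Y(-51, 203) - S = (-76/3 - ⅓*203) - √4217 = (-76/3 - 203/3) - √4217 = -93 - √4217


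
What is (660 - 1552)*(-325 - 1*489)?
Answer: 726088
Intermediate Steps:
(660 - 1552)*(-325 - 1*489) = -892*(-325 - 489) = -892*(-814) = 726088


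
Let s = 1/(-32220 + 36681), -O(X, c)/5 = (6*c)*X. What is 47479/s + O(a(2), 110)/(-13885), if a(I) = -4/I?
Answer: 588179204043/2777 ≈ 2.1180e+8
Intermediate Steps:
O(X, c) = -30*X*c (O(X, c) = -5*6*c*X = -30*X*c)
s = 1/4461 ≈ 0.00022416
47479/s + O(a(2), 110)/(-13885) = 47479/(1/4461) - 30*(-4/2)*110/(-13885) = 47479*4461 - 30*(-4*1/2)*110*(-1/13885) = 211803819 - 30*(-2)*110*(-1/13885) = 211803819 + 6600*(-1/13885) = 211803819 - 1320/2777 = 588179204043/2777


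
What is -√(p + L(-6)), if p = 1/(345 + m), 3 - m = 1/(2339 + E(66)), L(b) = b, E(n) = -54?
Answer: -17*I*√13121248679/795179 ≈ -2.4489*I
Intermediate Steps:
m = 6854/2285 (m = 3 - 1/(2339 - 54) = 3 - 1/2285 = 6854/2285 ≈ 2.9996)
p = 2285/795179 (p = 1/(345 + 6854/2285) = 1/(795179/2285) = 2285/795179 ≈ 0.0028736)
-√(p + L(-6)) = -√(2285/795179 - 6) = -√(-4768789/795179) = -17*I*√13121248679/795179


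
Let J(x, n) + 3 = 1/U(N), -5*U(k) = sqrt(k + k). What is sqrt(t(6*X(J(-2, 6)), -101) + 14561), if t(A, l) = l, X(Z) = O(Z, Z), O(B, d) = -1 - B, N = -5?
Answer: 2*sqrt(3615) ≈ 120.25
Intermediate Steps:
U(k) = -sqrt(2)*sqrt(k)/5 (U(k) = -sqrt(k + k)/5 = -sqrt(2)*sqrt(k)/5)
J(x, n) = -3 + I*sqrt(10)/2 (J(x, n) = -3 + 1/(-sqrt(2)*sqrt(-5)/5) = -3 + 1/(-sqrt(2)*I*sqrt(5)/5) = -3 + 1/(-I*sqrt(10)/5) = -3 + I*sqrt(10)/2)
X(Z) = -1 - Z
sqrt(t(6*X(J(-2, 6)), -101) + 14561) = sqrt(-101 + 14561) = sqrt(14460) = 2*sqrt(3615)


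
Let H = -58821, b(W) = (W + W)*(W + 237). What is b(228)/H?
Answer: -70680/19607 ≈ -3.6048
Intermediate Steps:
b(W) = 2*W*(237 + W) (b(W) = (2*W)*(237 + W) = 2*W*(237 + W))
b(228)/H = (2*228*(237 + 228))/(-58821) = (2*228*465)*(-1/58821) = 212040*(-1/58821) = -70680/19607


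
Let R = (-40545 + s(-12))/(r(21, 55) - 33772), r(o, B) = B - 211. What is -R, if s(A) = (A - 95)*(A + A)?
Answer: -37977/33928 ≈ -1.1193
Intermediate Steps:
r(o, B) = -211 + B
s(A) = 2*A*(-95 + A) (s(A) = (-95 + A)*(2*A) = 2*A*(-95 + A))
R = 37977/33928 (R = (-40545 + 2*(-12)*(-95 - 12))/((-211 + 55) - 33772) = (-40545 + 2*(-12)*(-107))/(-156 - 33772) = (-40545 + 2568)/(-33928) = -37977*(-1/33928) = 37977/33928 ≈ 1.1193)
-R = -1*37977/33928 = -37977/33928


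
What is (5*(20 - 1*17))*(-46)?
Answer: -690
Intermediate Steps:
(5*(20 - 1*17))*(-46) = (5*(20 - 17))*(-46) = (5*3)*(-46) = 15*(-46) = -690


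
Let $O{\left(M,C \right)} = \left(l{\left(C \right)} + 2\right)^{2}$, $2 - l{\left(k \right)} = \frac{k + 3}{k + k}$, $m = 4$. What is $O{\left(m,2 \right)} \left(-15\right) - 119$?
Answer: $- \frac{3719}{16} \approx -232.44$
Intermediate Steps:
$l{\left(k \right)} = 2 - \frac{3 + k}{2 k}$ ($l{\left(k \right)} = 2 - \frac{k + 3}{k + k} = 2 - \frac{3 + k}{2 k}$)
$O{\left(M,C \right)} = \left(2 + \frac{3 \left(-1 + C\right)}{2 C}\right)^{2}$ ($O{\left(M,C \right)} = \left(\frac{3 \left(-1 + C\right)}{2 C} + 2\right)^{2} = \left(2 + \frac{3 \left(-1 + C\right)}{2 C}\right)^{2}$)
$O{\left(m,2 \right)} \left(-15\right) - 119 = \frac{\left(-3 + 7 \cdot 2\right)^{2}}{4 \cdot 4} \left(-15\right) - 119 = \frac{1}{4} \cdot \frac{1}{4} \left(-3 + 14\right)^{2} \left(-15\right) - 119 = \frac{1}{4} \cdot \frac{1}{4} \cdot 11^{2} \left(-15\right) - 119 = \frac{1}{4} \cdot \frac{1}{4} \cdot 121 \left(-15\right) - 119 = \frac{121}{16} \left(-15\right) - 119 = - \frac{1815}{16} - 119 = - \frac{3719}{16}$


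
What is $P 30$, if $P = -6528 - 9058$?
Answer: $-467580$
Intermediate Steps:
$P = -15586$ ($P = -6528 - 9058 = -15586$)
$P 30 = \left(-15586\right) 30 = -467580$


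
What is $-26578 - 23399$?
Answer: $-49977$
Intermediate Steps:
$-26578 - 23399 = -49977$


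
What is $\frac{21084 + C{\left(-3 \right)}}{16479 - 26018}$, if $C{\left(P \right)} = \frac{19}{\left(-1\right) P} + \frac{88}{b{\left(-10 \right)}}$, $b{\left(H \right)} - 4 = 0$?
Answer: $- \frac{63337}{28617} \approx -2.2133$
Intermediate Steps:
$b{\left(H \right)} = 4$ ($b{\left(H \right)} = 4 + 0 = 4$)
$C{\left(P \right)} = 22 - \frac{19}{P}$ ($C{\left(P \right)} = \frac{19}{\left(-1\right) P} + \frac{88}{4} = 19 \left(- \frac{1}{P}\right) + 88 \cdot \frac{1}{4} = - \frac{19}{P} + 22 = 22 - \frac{19}{P}$)
$\frac{21084 + C{\left(-3 \right)}}{16479 - 26018} = \frac{21084 + \left(22 - \frac{19}{-3}\right)}{16479 - 26018} = \frac{21084 + \left(22 - - \frac{19}{3}\right)}{-9539} = \left(21084 + \left(22 + \frac{19}{3}\right)\right) \left(- \frac{1}{9539}\right) = \left(21084 + \frac{85}{3}\right) \left(- \frac{1}{9539}\right) = \frac{63337}{3} \left(- \frac{1}{9539}\right) = - \frac{63337}{28617}$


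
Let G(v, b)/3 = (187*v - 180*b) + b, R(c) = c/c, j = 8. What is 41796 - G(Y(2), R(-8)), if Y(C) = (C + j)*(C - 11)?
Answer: 92823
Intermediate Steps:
Y(C) = (-11 + C)*(8 + C) (Y(C) = (C + 8)*(C - 11) = (8 + C)*(-11 + C) = (-11 + C)*(8 + C))
R(c) = 1
G(v, b) = -537*b + 561*v (G(v, b) = 3*((187*v - 180*b) + b) = 3*((-180*b + 187*v) + b) = 3*(-179*b + 187*v) = -537*b + 561*v)
41796 - G(Y(2), R(-8)) = 41796 - (-537*1 + 561*(-88 + 2**2 - 3*2)) = 41796 - (-537 + 561*(-88 + 4 - 6)) = 41796 - (-537 + 561*(-90)) = 41796 - (-537 - 50490) = 41796 - 1*(-51027) = 41796 + 51027 = 92823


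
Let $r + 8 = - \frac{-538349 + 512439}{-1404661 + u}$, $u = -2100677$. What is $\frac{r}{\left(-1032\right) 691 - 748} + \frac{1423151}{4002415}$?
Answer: $\frac{50875605494994707}{143076077756171460} \approx 0.35558$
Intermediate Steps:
$r = - \frac{14034307}{1752669}$ ($r = -8 - \frac{-538349 + 512439}{-1404661 - 2100677} = -8 - - \frac{25910}{-3505338} = -8 - \left(-25910\right) \left(- \frac{1}{3505338}\right) = -8 - \frac{12955}{1752669} = - \frac{14034307}{1752669} \approx -8.0074$)
$\frac{r}{\left(-1032\right) 691 - 748} + \frac{1423151}{4002415} = - \frac{14034307}{1752669 \left(\left(-1032\right) 691 - 748\right)} + \frac{1423151}{4002415} = - \frac{14034307}{1752669 \left(-713112 - 748\right)} + 1423151 \cdot \frac{1}{4002415} = - \frac{14034307}{1752669 \left(-713860\right)} + \frac{1423151}{4002415} = \left(- \frac{14034307}{1752669}\right) \left(- \frac{1}{713860}\right) + \frac{1423151}{4002415} = \frac{2004901}{178737184620} + \frac{1423151}{4002415} = \frac{50875605494994707}{143076077756171460}$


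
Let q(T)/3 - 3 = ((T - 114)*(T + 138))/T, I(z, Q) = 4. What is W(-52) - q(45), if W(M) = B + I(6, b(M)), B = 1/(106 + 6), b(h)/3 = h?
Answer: 468613/560 ≈ 836.81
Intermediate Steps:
b(h) = 3*h
q(T) = 9 + 3*(-114 + T)*(138 + T)/T (q(T) = 9 + 3*(((T - 114)*(T + 138))/T) = 9 + 3*(((-114 + T)*(138 + T))/T) = 9 + 3*((-114 + T)*(138 + T)/T) = 9 + 3*(-114 + T)*(138 + T)/T)
B = 1/112 ≈ 0.0089286
W(M) = 449/112 (W(M) = 1/112 + 4 = 449/112)
W(-52) - q(45) = 449/112 - (81 - 47196/45 + 3*45) = 449/112 - (81 - 47196*1/45 + 135) = 449/112 - (81 - 5244/5 + 135) = 449/112 - 1*(-4164/5) = 449/112 + 4164/5 = 468613/560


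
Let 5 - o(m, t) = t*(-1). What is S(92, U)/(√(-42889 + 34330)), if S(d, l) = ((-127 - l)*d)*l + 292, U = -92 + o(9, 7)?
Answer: -38468*I*√951/317 ≈ -3742.2*I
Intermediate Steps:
o(m, t) = 5 + t (o(m, t) = 5 - t*(-1) = 5 - (-1)*t = 5 + t)
U = -80 (U = -92 + (5 + 7) = -92 + 12 = -80)
S(d, l) = 292 + d*l*(-127 - l) (S(d, l) = (d*(-127 - l))*l + 292 = d*l*(-127 - l) + 292 = 292 + d*l*(-127 - l))
S(92, U)/(√(-42889 + 34330)) = (292 - 1*92*(-80)² - 127*92*(-80))/(√(-42889 + 34330)) = (292 - 1*92*6400 + 934720)/(√(-8559)) = (292 - 588800 + 934720)/((3*I*√951)) = 346212*(-I*√951/2853) = -38468*I*√951/317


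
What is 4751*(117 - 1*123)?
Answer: -28506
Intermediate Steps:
4751*(117 - 1*123) = 4751*(117 - 123) = 4751*(-6) = -28506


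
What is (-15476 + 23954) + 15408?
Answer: 23886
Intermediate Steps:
(-15476 + 23954) + 15408 = 8478 + 15408 = 23886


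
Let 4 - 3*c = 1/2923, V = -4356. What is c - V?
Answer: 12736485/2923 ≈ 4357.3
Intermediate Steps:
c = 3897/2923 (c = 4/3 - 1/3/2923 = 4/3 - 1/3*1/2923 = 4/3 - 1/8769 = 3897/2923 ≈ 1.3332)
c - V = 3897/2923 - 1*(-4356) = 3897/2923 + 4356 = 12736485/2923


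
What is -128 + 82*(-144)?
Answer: -11936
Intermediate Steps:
-128 + 82*(-144) = -128 - 11808 = -11936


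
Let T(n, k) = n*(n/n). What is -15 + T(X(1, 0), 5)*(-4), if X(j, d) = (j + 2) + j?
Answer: -31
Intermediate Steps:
X(j, d) = 2 + 2*j (X(j, d) = (2 + j) + j = 2 + 2*j)
T(n, k) = n (T(n, k) = n*1 = n)
-15 + T(X(1, 0), 5)*(-4) = -15 + (2 + 2*1)*(-4) = -15 + (2 + 2)*(-4) = -15 + 4*(-4) = -15 - 16 = -31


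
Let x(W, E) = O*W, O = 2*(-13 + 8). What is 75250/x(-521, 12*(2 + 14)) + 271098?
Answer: 141249583/521 ≈ 2.7111e+5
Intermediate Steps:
O = -10 (O = 2*(-5) = -10)
x(W, E) = -10*W
75250/x(-521, 12*(2 + 14)) + 271098 = 75250/((-10*(-521))) + 271098 = 75250/5210 + 271098 = 75250*(1/5210) + 271098 = 7525/521 + 271098 = 141249583/521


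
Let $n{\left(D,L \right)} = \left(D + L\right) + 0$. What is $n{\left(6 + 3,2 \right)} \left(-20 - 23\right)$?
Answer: $-473$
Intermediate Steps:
$n{\left(D,L \right)} = D + L$
$n{\left(6 + 3,2 \right)} \left(-20 - 23\right) = \left(\left(6 + 3\right) + 2\right) \left(-20 - 23\right) = \left(9 + 2\right) \left(-43\right) = 11 \left(-43\right) = -473$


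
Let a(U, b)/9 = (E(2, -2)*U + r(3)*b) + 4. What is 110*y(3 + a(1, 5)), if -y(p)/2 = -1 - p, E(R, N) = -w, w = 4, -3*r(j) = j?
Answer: -9020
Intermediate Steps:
r(j) = -j/3
E(R, N) = -4 (E(R, N) = -1*4 = -4)
a(U, b) = 36 - 36*U - 9*b (a(U, b) = 9*((-4*U + (-⅓*3)*b) + 4) = 9*((-4*U - b) + 4) = 9*((-b - 4*U) + 4) = 9*(4 - b - 4*U) = 36 - 36*U - 9*b)
y(p) = 2 + 2*p (y(p) = -2*(-1 - p) = 2 + 2*p)
110*y(3 + a(1, 5)) = 110*(2 + 2*(3 + (36 - 36*1 - 9*5))) = 110*(2 + 2*(3 + (36 - 36 - 45))) = 110*(2 + 2*(3 - 45)) = 110*(2 + 2*(-42)) = 110*(2 - 84) = 110*(-82) = -9020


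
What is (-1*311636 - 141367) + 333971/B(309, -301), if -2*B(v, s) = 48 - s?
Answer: -158765989/349 ≈ -4.5492e+5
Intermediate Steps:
B(v, s) = -24 + s/2 (B(v, s) = -(48 - s)/2 = -24 + s/2)
(-1*311636 - 141367) + 333971/B(309, -301) = (-1*311636 - 141367) + 333971/(-24 + (½)*(-301)) = (-311636 - 141367) + 333971/(-24 - 301/2) = -453003 + 333971/(-349/2) = -453003 + 333971*(-2/349) = -453003 - 667942/349 = -158765989/349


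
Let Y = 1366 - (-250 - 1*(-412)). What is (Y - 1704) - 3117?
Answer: -3617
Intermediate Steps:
Y = 1204 (Y = 1366 - (-250 + 412) = 1366 - 1*162 = 1366 - 162 = 1204)
(Y - 1704) - 3117 = (1204 - 1704) - 3117 = -500 - 3117 = -3617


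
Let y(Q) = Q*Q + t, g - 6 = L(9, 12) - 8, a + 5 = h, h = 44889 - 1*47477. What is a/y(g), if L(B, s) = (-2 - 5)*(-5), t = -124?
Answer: -2593/965 ≈ -2.6870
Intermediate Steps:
L(B, s) = 35 (L(B, s) = -7*(-5) = 35)
h = -2588 (h = 44889 - 47477 = -2588)
a = -2593 (a = -5 - 2588 = -2593)
g = 33 (g = 6 + (35 - 8) = 6 + 27 = 33)
y(Q) = -124 + Q² (y(Q) = Q*Q - 124 = Q² - 124 = -124 + Q²)
a/y(g) = -2593/(-124 + 33²) = -2593/(-124 + 1089) = -2593/965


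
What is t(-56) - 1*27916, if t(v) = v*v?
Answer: -24780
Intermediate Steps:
t(v) = v²
t(-56) - 1*27916 = (-56)² - 1*27916 = 3136 - 27916 = -24780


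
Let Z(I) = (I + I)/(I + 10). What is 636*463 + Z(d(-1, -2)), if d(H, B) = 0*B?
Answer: 294468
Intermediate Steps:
d(H, B) = 0
Z(I) = 2*I/(10 + I) (Z(I) = (2*I)/(10 + I) = 2*I/(10 + I))
636*463 + Z(d(-1, -2)) = 636*463 + 2*0/(10 + 0) = 294468 + 2*0/10 = 294468 + 2*0*(⅒) = 294468 + 0 = 294468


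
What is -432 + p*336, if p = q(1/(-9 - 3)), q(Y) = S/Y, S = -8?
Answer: 31824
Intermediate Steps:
q(Y) = -8/Y
p = 96 (p = -8/(1/(-9 - 3)) = -8/(1/(-12)) = -8/(-1/12) = -8*(-12) = 96)
-432 + p*336 = -432 + 96*336 = -432 + 32256 = 31824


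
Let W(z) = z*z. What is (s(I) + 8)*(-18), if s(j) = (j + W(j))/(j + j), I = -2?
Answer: -135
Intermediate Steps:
W(z) = z**2
s(j) = (j + j**2)/(2*j) (s(j) = (j + j**2)/(j + j) = (j + j**2)/((2*j)) = (j + j**2)*(1/(2*j)) = (j + j**2)/(2*j))
(s(I) + 8)*(-18) = ((1/2 + (1/2)*(-2)) + 8)*(-18) = ((1/2 - 1) + 8)*(-18) = (-1/2 + 8)*(-18) = (15/2)*(-18) = -135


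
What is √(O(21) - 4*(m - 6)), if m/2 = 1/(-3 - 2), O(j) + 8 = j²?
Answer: √11465/5 ≈ 21.415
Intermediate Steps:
O(j) = -8 + j²
m = -⅖ (m = 2*(1/(-3 - 2)) = 2*(1/(-5)) = 2*(1*(-⅕)) = 2*(-⅕) = -⅖ ≈ -0.40000)
√(O(21) - 4*(m - 6)) = √((-8 + 21²) - 4*(-⅖ - 6)) = √((-8 + 441) - 4*(-32/5)) = √(433 + 128/5) = √(2293/5) = √11465/5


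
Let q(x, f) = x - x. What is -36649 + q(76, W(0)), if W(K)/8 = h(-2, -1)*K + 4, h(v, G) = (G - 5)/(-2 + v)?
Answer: -36649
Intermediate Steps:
h(v, G) = (-5 + G)/(-2 + v)
W(K) = 32 + 12*K (W(K) = 8*(((-5 - 1)/(-2 - 2))*K + 4) = 8*((-6/(-4))*K + 4) = 8*((-¼*(-6))*K + 4) = 8*(3*K/2 + 4) = 8*(4 + 3*K/2) = 32 + 12*K)
q(x, f) = 0
-36649 + q(76, W(0)) = -36649 + 0 = -36649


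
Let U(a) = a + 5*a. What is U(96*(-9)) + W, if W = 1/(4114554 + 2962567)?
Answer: -36687795263/7077121 ≈ -5184.0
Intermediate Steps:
U(a) = 6*a
W = 1/7077121 ≈ 1.4130e-7
U(96*(-9)) + W = 6*(96*(-9)) + 1/7077121 = 6*(-864) + 1/7077121 = -5184 + 1/7077121 = -36687795263/7077121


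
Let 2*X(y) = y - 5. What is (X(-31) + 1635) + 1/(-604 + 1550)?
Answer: 1529683/946 ≈ 1617.0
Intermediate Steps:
X(y) = -5/2 + y/2 (X(y) = (y - 5)/2 = (-5 + y)/2 = -5/2 + y/2)
(X(-31) + 1635) + 1/(-604 + 1550) = ((-5/2 + (½)*(-31)) + 1635) + 1/(-604 + 1550) = ((-5/2 - 31/2) + 1635) + 1/946 = (-18 + 1635) + 1/946 = 1617 + 1/946 = 1529683/946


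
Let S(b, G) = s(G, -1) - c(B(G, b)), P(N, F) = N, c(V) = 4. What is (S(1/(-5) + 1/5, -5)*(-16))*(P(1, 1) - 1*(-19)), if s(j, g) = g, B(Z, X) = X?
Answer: 1600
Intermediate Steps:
S(b, G) = -5 (S(b, G) = -1 - 1*4 = -1 - 4 = -5)
(S(1/(-5) + 1/5, -5)*(-16))*(P(1, 1) - 1*(-19)) = (-5*(-16))*(1 - 1*(-19)) = 80*(1 + 19) = 80*20 = 1600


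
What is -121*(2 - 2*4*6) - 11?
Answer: 5555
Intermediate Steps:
-121*(2 - 2*4*6) - 11 = -121*(2 - 8*6) - 11 = -121*(2 - 48) - 11 = -121*(-46) - 11 = 5566 - 11 = 5555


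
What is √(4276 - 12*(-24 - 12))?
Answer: 2*√1177 ≈ 68.615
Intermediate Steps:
√(4276 - 12*(-24 - 12)) = √(4276 - 12*(-36)) = √(4276 + 432) = √4708 = 2*√1177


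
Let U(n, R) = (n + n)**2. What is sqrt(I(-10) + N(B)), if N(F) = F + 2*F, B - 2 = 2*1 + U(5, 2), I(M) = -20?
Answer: 2*sqrt(73) ≈ 17.088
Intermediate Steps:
U(n, R) = 4*n**2 (U(n, R) = (2*n)**2 = 4*n**2)
B = 104 (B = 2 + (2*1 + 4*5**2) = 2 + (2 + 4*25) = 2 + (2 + 100) = 2 + 102 = 104)
N(F) = 3*F
sqrt(I(-10) + N(B)) = sqrt(-20 + 3*104) = sqrt(-20 + 312) = sqrt(292) = 2*sqrt(73)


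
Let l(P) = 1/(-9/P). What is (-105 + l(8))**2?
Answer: 908209/81 ≈ 11212.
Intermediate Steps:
l(P) = -P/9
(-105 + l(8))**2 = (-105 - 1/9*8)**2 = (-105 - 8/9)**2 = (-953/9)**2 = 908209/81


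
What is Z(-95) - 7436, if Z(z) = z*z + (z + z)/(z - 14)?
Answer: 173391/109 ≈ 1590.7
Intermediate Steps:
Z(z) = z² + 2*z/(-14 + z) (Z(z) = z² + (2*z)/(-14 + z) = z² + 2*z/(-14 + z))
Z(-95) - 7436 = -95*(2 + (-95)² - 14*(-95))/(-14 - 95) - 7436 = -95*(2 + 9025 + 1330)/(-109) - 7436 = -95*(-1/109)*10357 - 7436 = 983915/109 - 7436 = 173391/109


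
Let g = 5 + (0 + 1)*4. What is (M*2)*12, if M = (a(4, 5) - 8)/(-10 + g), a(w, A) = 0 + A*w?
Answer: -288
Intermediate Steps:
a(w, A) = A*w
g = 9 (g = 5 + 1*4 = 5 + 4 = 9)
M = -12 (M = (5*4 - 8)/(-10 + 9) = (20 - 8)/(-1) = 12*(-1) = -12)
(M*2)*12 = -12*2*12 = -24*12 = -288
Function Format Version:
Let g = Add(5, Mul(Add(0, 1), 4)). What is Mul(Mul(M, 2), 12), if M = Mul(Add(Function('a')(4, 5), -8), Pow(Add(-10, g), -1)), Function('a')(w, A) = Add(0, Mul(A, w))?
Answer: -288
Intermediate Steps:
Function('a')(w, A) = Mul(A, w)
g = 9 (g = Add(5, Mul(1, 4)) = Add(5, 4) = 9)
M = -12 (M = Mul(Add(Mul(5, 4), -8), Pow(Add(-10, 9), -1)) = Mul(Add(20, -8), Pow(-1, -1)) = Mul(12, -1) = -12)
Mul(Mul(M, 2), 12) = Mul(Mul(-12, 2), 12) = Mul(-24, 12) = -288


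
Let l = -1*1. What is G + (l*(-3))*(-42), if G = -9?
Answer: -135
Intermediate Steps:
l = -1
G + (l*(-3))*(-42) = -9 - 1*(-3)*(-42) = -9 + 3*(-42) = -9 - 126 = -135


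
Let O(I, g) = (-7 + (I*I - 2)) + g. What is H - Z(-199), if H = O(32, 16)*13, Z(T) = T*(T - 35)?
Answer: -33163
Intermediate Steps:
Z(T) = T*(-35 + T)
O(I, g) = -9 + g + I² (O(I, g) = (-7 + (I² - 2)) + g = (-7 + (-2 + I²)) + g = (-9 + I²) + g = -9 + g + I²)
H = 13403 (H = (-9 + 16 + 32²)*13 = (-9 + 16 + 1024)*13 = 1031*13 = 13403)
H - Z(-199) = 13403 - (-199)*(-35 - 199) = 13403 - (-199)*(-234) = 13403 - 1*46566 = 13403 - 46566 = -33163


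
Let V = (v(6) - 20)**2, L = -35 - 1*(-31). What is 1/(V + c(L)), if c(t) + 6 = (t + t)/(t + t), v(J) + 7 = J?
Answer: 1/436 ≈ 0.0022936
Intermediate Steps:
v(J) = -7 + J
L = -4 (L = -35 + 31 = -4)
V = 441 (V = ((-7 + 6) - 20)**2 = (-1 - 20)**2 = (-21)**2 = 441)
c(t) = -5 (c(t) = -6 + (t + t)/(t + t) = -6 + (2*t)/((2*t)) = -6 + (2*t)*(1/(2*t)) = -6 + 1 = -5)
1/(V + c(L)) = 1/(441 - 5) = 1/436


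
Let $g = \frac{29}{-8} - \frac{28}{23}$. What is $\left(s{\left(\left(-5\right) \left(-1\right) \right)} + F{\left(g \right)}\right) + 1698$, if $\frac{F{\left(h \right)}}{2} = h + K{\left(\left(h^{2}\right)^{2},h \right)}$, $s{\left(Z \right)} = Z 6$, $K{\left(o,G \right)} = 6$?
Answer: $\frac{159189}{92} \approx 1730.3$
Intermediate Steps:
$g = - \frac{891}{184}$ ($g = 29 \left(- \frac{1}{8}\right) - \frac{28}{23} = - \frac{29}{8} - \frac{28}{23} = - \frac{891}{184} \approx -4.8424$)
$s{\left(Z \right)} = 6 Z$
$F{\left(h \right)} = 12 + 2 h$ ($F{\left(h \right)} = 2 \left(h + 6\right) = 2 \left(6 + h\right) = 12 + 2 h$)
$\left(s{\left(\left(-5\right) \left(-1\right) \right)} + F{\left(g \right)}\right) + 1698 = \left(6 \left(\left(-5\right) \left(-1\right)\right) + \left(12 + 2 \left(- \frac{891}{184}\right)\right)\right) + 1698 = \left(6 \cdot 5 + \left(12 - \frac{891}{92}\right)\right) + 1698 = \left(30 + \frac{213}{92}\right) + 1698 = \frac{2973}{92} + 1698 = \frac{159189}{92}$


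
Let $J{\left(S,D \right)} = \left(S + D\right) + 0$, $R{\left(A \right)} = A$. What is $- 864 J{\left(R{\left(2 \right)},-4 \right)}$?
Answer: $1728$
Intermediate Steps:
$J{\left(S,D \right)} = D + S$ ($J{\left(S,D \right)} = \left(D + S\right) + 0 = D + S$)
$- 864 J{\left(R{\left(2 \right)},-4 \right)} = - 864 \left(-4 + 2\right) = \left(-864\right) \left(-2\right) = 1728$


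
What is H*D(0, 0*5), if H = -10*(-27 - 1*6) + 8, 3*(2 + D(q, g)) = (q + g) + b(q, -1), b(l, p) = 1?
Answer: -1690/3 ≈ -563.33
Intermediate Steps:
D(q, g) = -5/3 + g/3 + q/3 (D(q, g) = -2 + ((q + g) + 1)/3 = -2 + ((g + q) + 1)/3 = -2 + (1 + g + q)/3 = -2 + (⅓ + g/3 + q/3) = -5/3 + g/3 + q/3)
H = 338 (H = -10*(-27 - 6) + 8 = -10*(-33) + 8 = 330 + 8 = 338)
H*D(0, 0*5) = 338*(-5/3 + (0*5)/3 + (⅓)*0) = 338*(-5/3 + (⅓)*0 + 0) = 338*(-5/3 + 0 + 0) = 338*(-5/3) = -1690/3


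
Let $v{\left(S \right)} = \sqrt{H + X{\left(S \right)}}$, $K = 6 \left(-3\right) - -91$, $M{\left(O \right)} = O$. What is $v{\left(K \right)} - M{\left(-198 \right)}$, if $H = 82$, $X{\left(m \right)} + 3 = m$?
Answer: $198 + 2 \sqrt{38} \approx 210.33$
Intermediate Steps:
$X{\left(m \right)} = -3 + m$
$K = 73$ ($K = -18 + 91 = 73$)
$v{\left(S \right)} = \sqrt{79 + S}$ ($v{\left(S \right)} = \sqrt{82 + \left(-3 + S\right)} = \sqrt{79 + S}$)
$v{\left(K \right)} - M{\left(-198 \right)} = \sqrt{79 + 73} - -198 = \sqrt{152} + 198 = 2 \sqrt{38} + 198 = 198 + 2 \sqrt{38}$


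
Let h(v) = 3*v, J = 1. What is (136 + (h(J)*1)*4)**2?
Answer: 21904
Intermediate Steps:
(136 + (h(J)*1)*4)**2 = (136 + ((3*1)*1)*4)**2 = (136 + (3*1)*4)**2 = (136 + 3*4)**2 = (136 + 12)**2 = 148**2 = 21904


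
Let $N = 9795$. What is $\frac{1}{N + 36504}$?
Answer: $\frac{1}{46299} \approx 2.1599 \cdot 10^{-5}$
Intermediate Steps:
$\frac{1}{N + 36504} = \frac{1}{9795 + 36504} = \frac{1}{46299}$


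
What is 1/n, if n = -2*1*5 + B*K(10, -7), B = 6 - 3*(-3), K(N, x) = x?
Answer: -1/115 ≈ -0.0086956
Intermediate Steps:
B = 15 (B = 6 + 9 = 15)
n = -115 (n = -2*1*5 + 15*(-7) = -2*5 - 105 = -10 - 105 = -115)
1/n = 1/(-115) = -1/115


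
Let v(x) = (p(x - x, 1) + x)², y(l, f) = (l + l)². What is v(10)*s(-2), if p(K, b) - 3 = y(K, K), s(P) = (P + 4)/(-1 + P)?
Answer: -338/3 ≈ -112.67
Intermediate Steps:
s(P) = (4 + P)/(-1 + P)
y(l, f) = 4*l² (y(l, f) = (2*l)² = 4*l²)
p(K, b) = 3 + 4*K²
v(x) = (3 + x)² (v(x) = ((3 + 4*(x - x)²) + x)² = ((3 + 4*0²) + x)² = ((3 + 4*0) + x)² = ((3 + 0) + x)² = (3 + x)²)
v(10)*s(-2) = (3 + 10)²*((4 - 2)/(-1 - 2)) = 13²*(2/(-3)) = 169*(-⅓*2) = 169*(-⅔) = -338/3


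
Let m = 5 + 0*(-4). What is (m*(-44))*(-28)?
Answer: 6160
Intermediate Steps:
m = 5 (m = 5 + 0 = 5)
(m*(-44))*(-28) = (5*(-44))*(-28) = -220*(-28) = 6160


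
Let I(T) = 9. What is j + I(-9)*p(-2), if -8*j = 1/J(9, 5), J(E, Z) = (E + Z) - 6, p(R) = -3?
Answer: -1729/64 ≈ -27.016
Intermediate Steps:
J(E, Z) = -6 + E + Z
j = -1/64 (j = -1/(8*(-6 + 9 + 5)) = -⅛/8 = -⅛*⅛ = -1/64 ≈ -0.015625)
j + I(-9)*p(-2) = -1/64 + 9*(-3) = -1/64 - 27 = -1729/64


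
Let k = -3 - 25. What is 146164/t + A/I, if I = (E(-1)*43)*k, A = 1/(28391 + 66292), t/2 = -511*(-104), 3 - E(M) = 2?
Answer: 37192973420/27046104267 ≈ 1.3752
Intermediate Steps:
E(M) = 1 (E(M) = 3 - 1*2 = 3 - 2 = 1)
k = -28
t = 106288 (t = 2*(-511*(-104)) = 2*53144 = 106288)
A = 1/94683 ≈ 1.0562e-5
I = -1204 (I = (1*43)*(-28) = 43*(-28) = -1204)
146164/t + A/I = 146164/106288 + (1/94683)/(-1204) = 146164*(1/106288) + (1/94683)*(-1/1204) = 36541/26572 - 1/113998332 = 37192973420/27046104267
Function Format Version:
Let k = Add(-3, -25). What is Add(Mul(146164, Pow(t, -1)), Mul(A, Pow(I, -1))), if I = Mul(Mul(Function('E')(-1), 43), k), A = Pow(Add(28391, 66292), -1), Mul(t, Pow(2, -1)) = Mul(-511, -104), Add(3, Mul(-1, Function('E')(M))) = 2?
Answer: Rational(37192973420, 27046104267) ≈ 1.3752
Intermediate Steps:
Function('E')(M) = 1 (Function('E')(M) = Add(3, Mul(-1, 2)) = Add(3, -2) = 1)
k = -28
t = 106288 (t = Mul(2, Mul(-511, -104)) = Mul(2, 53144) = 106288)
A = Rational(1, 94683) (A = Pow(94683, -1) = Rational(1, 94683) ≈ 1.0562e-5)
I = -1204 (I = Mul(Mul(1, 43), -28) = Mul(43, -28) = -1204)
Add(Mul(146164, Pow(t, -1)), Mul(A, Pow(I, -1))) = Add(Mul(146164, Pow(106288, -1)), Mul(Rational(1, 94683), Pow(-1204, -1))) = Add(Mul(146164, Rational(1, 106288)), Mul(Rational(1, 94683), Rational(-1, 1204))) = Add(Rational(36541, 26572), Rational(-1, 113998332)) = Rational(37192973420, 27046104267)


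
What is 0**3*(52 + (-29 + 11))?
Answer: 0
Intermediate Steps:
0**3*(52 + (-29 + 11)) = 0*(52 - 18) = 0*34 = 0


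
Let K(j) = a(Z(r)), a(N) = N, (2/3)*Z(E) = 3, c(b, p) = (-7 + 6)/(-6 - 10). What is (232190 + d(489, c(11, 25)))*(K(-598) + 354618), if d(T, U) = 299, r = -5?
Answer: 164891660805/2 ≈ 8.2446e+10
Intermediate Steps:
c(b, p) = 1/16 (c(b, p) = -1/(-16) = -1*(-1/16) = 1/16)
Z(E) = 9/2 (Z(E) = (3/2)*3 = 9/2)
K(j) = 9/2
(232190 + d(489, c(11, 25)))*(K(-598) + 354618) = (232190 + 299)*(9/2 + 354618) = 232489*(709245/2) = 164891660805/2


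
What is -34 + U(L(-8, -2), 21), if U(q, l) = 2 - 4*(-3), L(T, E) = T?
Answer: -20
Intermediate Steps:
U(q, l) = 14 (U(q, l) = 2 + 12 = 14)
-34 + U(L(-8, -2), 21) = -34 + 14 = -20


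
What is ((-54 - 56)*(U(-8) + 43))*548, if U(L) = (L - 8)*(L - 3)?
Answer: -13201320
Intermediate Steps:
U(L) = (-8 + L)*(-3 + L)
((-54 - 56)*(U(-8) + 43))*548 = ((-54 - 56)*((24 + (-8)**2 - 11*(-8)) + 43))*548 = -110*((24 + 64 + 88) + 43)*548 = -110*(176 + 43)*548 = -110*219*548 = -24090*548 = -13201320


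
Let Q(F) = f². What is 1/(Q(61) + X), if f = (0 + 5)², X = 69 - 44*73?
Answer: -1/2518 ≈ -0.00039714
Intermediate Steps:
X = -3143 (X = 69 - 3212 = -3143)
f = 25 (f = 5² = 25)
Q(F) = 625 (Q(F) = 25² = 625)
1/(Q(61) + X) = 1/(625 - 3143) = 1/(-2518) = -1/2518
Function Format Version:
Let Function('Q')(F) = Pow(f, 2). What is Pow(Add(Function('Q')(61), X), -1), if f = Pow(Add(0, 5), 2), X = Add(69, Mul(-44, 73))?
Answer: Rational(-1, 2518) ≈ -0.00039714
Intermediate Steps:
X = -3143 (X = Add(69, -3212) = -3143)
f = 25 (f = Pow(5, 2) = 25)
Function('Q')(F) = 625 (Function('Q')(F) = Pow(25, 2) = 625)
Pow(Add(Function('Q')(61), X), -1) = Pow(Add(625, -3143), -1) = Pow(-2518, -1) = Rational(-1, 2518)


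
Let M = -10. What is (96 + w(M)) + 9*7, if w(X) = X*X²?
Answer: -841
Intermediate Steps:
w(X) = X³
(96 + w(M)) + 9*7 = (96 + (-10)³) + 9*7 = (96 - 1000) + 63 = -904 + 63 = -841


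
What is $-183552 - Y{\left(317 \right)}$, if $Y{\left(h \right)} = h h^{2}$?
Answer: $-32038565$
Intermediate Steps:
$Y{\left(h \right)} = h^{3}$
$-183552 - Y{\left(317 \right)} = -183552 - 317^{3} = -183552 - 31855013 = -32038565$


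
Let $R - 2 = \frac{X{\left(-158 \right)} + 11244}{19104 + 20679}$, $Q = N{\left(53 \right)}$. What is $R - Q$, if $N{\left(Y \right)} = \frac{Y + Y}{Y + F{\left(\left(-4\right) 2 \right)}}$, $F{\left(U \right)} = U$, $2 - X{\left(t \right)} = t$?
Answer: $- \frac{41116}{596745} \approx -0.0689$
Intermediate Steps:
$X{\left(t \right)} = 2 - t$
$N{\left(Y \right)} = \frac{2 Y}{-8 + Y}$ ($N{\left(Y \right)} = \frac{Y + Y}{Y - 8} = \frac{2 Y}{Y - 8} = \frac{2 Y}{-8 + Y}$)
$Q = \frac{106}{45}$ ($Q = 2 \cdot 53 \frac{1}{-8 + 53} = 2 \cdot 53 \cdot \frac{1}{45} = \frac{106}{45} \approx 2.3556$)
$R = \frac{90970}{39783}$ ($R = 2 + \frac{\left(2 - -158\right) + 11244}{19104 + 20679} = 2 + \frac{\left(2 + 158\right) + 11244}{39783} = 2 + \left(160 + 11244\right) \frac{1}{39783} = 2 + 11404 \cdot \frac{1}{39783} = 2 + \frac{11404}{39783} = \frac{90970}{39783} \approx 2.2867$)
$R - Q = \frac{90970}{39783} - \frac{106}{45} = - \frac{41116}{596745}$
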